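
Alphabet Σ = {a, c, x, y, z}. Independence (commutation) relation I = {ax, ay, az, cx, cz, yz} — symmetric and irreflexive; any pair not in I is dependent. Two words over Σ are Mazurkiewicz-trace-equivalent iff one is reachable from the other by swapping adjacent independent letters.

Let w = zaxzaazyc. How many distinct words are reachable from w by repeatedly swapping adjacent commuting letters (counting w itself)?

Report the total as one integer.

#0=z has no predecessor
#1=a has no predecessor
#2=x depends on [0:z]
#3=z depends on [2:x]
#4=a depends on [1:a]
#5=a depends on [4:a]
#6=z depends on [3:z]
#7=y depends on [2:x]
#8=c depends on [5:a, 7:y]
sources: [0:z, 1:a]
N(rest) = Σ N(rest − s) over sources s of rest; N(one piece) = 1:
  size 1 → [6]=1  [8]=1
  size 2 → [3,6]=1  [5,8]=1  [6,8]=2  [7,8]=1
  size 3 → [3,6,8]=3  [4,5,8]=1  [5,6,8]=3  [5,7,8]=2  [6,7,8]=3
  size 4 → [1,4,5,8]=1  [3,5,6,8]=6  [3,6,7,8]=6  [4,5,6,8]=4  [4,5,7,8]=3  [5,6,7,8]=8
  size 5 → [1,4,5,6,8]=5  [1,4,5,7,8]=4  [2,3,6,7,8]=6  [3,4,5,6,8]=10  [3,5,6,7,8]=20  [4,5,6,7,8]=15
  size 6 → [0,2,3,6,7,8]=6  [1,3,4,5,6,8]=15  [1,4,5,6,7,8]=24  [2,3,5,6,7,8]=26  [3,4,5,6,7,8]=45
  size 7 → [0,2,3,5,6,7,8]=32  [1,3,4,5,6,7,8]=84  [2,3,4,5,6,7,8]=71
  first=0(z) contributes 155
  first=1(a) contributes 103
|[w]| = 258

258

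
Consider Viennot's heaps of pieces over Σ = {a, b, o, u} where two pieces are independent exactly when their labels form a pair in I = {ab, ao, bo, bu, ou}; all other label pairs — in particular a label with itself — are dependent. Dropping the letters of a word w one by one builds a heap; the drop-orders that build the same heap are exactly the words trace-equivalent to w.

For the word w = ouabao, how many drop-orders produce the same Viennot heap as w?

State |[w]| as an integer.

drop 0:o onto floor
drop 1:u onto floor
drop 2:a onto {1:u}
drop 3:b onto floor
drop 4:a onto {2:a}
drop 5:o onto {0:o}
ground layer = {0:o, 1:u, 3:b}
drop-orders for the pieces not yet dropped (sum over which currently-grounded one goes next):
  1 to go: {3} 1  {4} 1  {5} 1
  2 to go: {0,5} 1  {2,4} 1  {3,4} 2  {3,5} 2  {4,5} 2
  3 to go: {0,3,5} 3  {0,4,5} 3  {1,2,4} 1  {2,3,4} 3  {2,4,5} 3  {3,4,5} 6
  4 to go: {0,2,4,5} 6  {0,3,4,5} 12  {1,2,3,4} 4  {1,2,4,5} 4  {2,3,4,5} 12
  if 0:o drops first: 20 orders
  if 1:u drops first: 30 orders
  if 3:b drops first: 10 orders
heap linearizations: 60

60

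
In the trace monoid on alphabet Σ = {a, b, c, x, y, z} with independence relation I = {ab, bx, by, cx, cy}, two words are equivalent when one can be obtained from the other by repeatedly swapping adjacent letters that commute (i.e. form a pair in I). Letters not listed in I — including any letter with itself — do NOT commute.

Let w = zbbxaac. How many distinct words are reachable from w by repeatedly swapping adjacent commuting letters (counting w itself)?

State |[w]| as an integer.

10

#0=z has no predecessor
#1=b depends on [0:z]
#2=b depends on [1:b]
#3=x depends on [0:z]
#4=a depends on [3:x]
#5=a depends on [4:a]
#6=c depends on [2:b, 5:a]
sources: [0:z]
N(rest) = Σ N(rest − s) over sources s of rest; N(one piece) = 1:
  size 1 → [6]=1
  size 2 → [2,6]=1  [5,6]=1
  size 3 → [1,2,6]=1  [2,5,6]=2  [4,5,6]=1
  size 4 → [1,2,5,6]=3  [2,4,5,6]=3  [3,4,5,6]=1
  size 5 → [1,2,4,5,6]=6  [2,3,4,5,6]=4
  first=0(z) contributes 10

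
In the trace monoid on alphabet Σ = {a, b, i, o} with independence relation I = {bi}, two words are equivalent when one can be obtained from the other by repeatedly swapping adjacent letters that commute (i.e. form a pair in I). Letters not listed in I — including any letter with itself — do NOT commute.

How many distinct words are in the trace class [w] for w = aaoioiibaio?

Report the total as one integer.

3

drop 0:a onto floor
drop 1:a onto {0:a}
drop 2:o onto {1:a}
drop 3:i onto {2:o}
drop 4:o onto {3:i}
drop 5:i onto {4:o}
drop 6:i onto {5:i}
drop 7:b onto {4:o}
drop 8:a onto {6:i, 7:b}
drop 9:i onto {8:a}
drop 10:o onto {9:i}
ground layer = {0:a}
drop-orders for the pieces not yet dropped (sum over which currently-grounded one goes next):
  1 to go: {10} 1
  2 to go: {9,10} 1
  3 to go: {8,9,10} 1
  4 to go: {6,8,9,10} 1  {7,8,9,10} 1
  5 to go: {5,6,8,9,10} 1  {6,7,8,9,10} 2
  6 to go: {5,6,7,8,9,10} 3
  7 to go: {4,5,6,7,8,9,10} 3
  8 to go: {3,4,5,6,7,8,9,10} 3
  9 to go: {2,3,4,5,6,7,8,9,10} 3
  if 0:a drops first: 3 orders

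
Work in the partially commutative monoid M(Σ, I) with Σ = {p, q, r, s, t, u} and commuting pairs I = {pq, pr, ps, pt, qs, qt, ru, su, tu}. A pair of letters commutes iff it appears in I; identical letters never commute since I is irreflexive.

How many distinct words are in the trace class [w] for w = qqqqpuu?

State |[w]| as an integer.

drop 0:q onto floor
drop 1:q onto {0:q}
drop 2:q onto {1:q}
drop 3:q onto {2:q}
drop 4:p onto floor
drop 5:u onto {3:q, 4:p}
drop 6:u onto {5:u}
ground layer = {0:q, 4:p}
drop-orders for the pieces not yet dropped (sum over which currently-grounded one goes next):
  1 to go: {6} 1
  2 to go: {5,6} 1
  3 to go: {3,5,6} 1  {4,5,6} 1
  4 to go: {2,3,5,6} 1  {3,4,5,6} 2
  5 to go: {1,2,3,5,6} 1  {2,3,4,5,6} 3
  if 0:q drops first: 4 orders
  if 4:p drops first: 1 orders
heap linearizations: 5

5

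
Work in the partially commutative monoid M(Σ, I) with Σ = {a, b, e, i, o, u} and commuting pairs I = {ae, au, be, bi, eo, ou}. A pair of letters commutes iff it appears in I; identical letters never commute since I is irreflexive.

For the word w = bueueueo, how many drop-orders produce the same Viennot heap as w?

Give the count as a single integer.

7

#0=b has no predecessor
#1=u depends on [0:b]
#2=e depends on [1:u]
#3=u depends on [2:e]
#4=e depends on [3:u]
#5=u depends on [4:e]
#6=e depends on [5:u]
#7=o depends on [0:b]
sources: [0:b]
N(rest) = Σ N(rest − s) over sources s of rest; N(one piece) = 1:
  size 1 → [6]=1  [7]=1
  size 2 → [5,6]=1  [6,7]=2
  size 3 → [4,5,6]=1  [5,6,7]=3
  size 4 → [3,4,5,6]=1  [4,5,6,7]=4
  size 5 → [2,3,4,5,6]=1  [3,4,5,6,7]=5
  size 6 → [1,2,3,4,5,6]=1  [2,3,4,5,6,7]=6
  first=0(b) contributes 7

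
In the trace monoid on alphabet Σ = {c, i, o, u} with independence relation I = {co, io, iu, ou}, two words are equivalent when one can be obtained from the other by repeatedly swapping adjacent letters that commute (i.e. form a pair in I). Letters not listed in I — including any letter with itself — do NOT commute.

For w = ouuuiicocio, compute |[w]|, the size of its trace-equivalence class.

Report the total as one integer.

0(o) covers ∅
1(u) covers ∅
2(u) covers 1:u
3(u) covers 2:u
4(i) covers ∅
5(i) covers 4:i
6(c) covers 3:u, 5:i
7(o) covers 0:o
8(c) covers 6:c
9(i) covers 8:c
10(o) covers 7:o
floor of heap: 0:o, 1:u, 4:i
completions by unplaced set U, small U first (add the entries for U minus each lowest piece of U):
  |U|=1: {9}:1  {10}:1
  |U|=2: {7,10}:1  {8,9}:1  {9,10}:2
  |U|=3: {0,7,10}:1  {6,8,9}:1  {7,9,10}:3  {8,9,10}:3
  |U|=4: {0,7,9,10}:4  {3,6,8,9}:1  {5,6,8,9}:1  {6,8,9,10}:4  {7,8,9,10}:6
  |U|=5: {0,7,8,9,10}:10  {2,3,6,8,9}:1  {3,5,6,8,9}:2  {3,6,8,9,10}:5  {4,5,6,8,9}:1  {5,6,8,9,10}:5  {6,7,8,9,10}:10
  |U|=6: {0,6,7,8,9,10}:20  {1,2,3,6,8,9}:1  {2,3,5,6,8,9}:3  {2,3,6,8,9,10}:6  {3,4,5,6,8,9}:3  {3,5,6,8,9,10}:12  {3,6,7,8,9,10}:15  {4,5,6,8,9,10}:6  {5,6,7,8,9,10}:15
  |U|=7: {0,3,6,7,8,9,10}:35  {0,5,6,7,8,9,10}:35  {1,2,3,5,6,8,9}:4  {1,2,3,6,8,9,10}:7  {2,3,4,5,6,8,9}:6  {2,3,5,6,8,9,10}:21  {2,3,6,7,8,9,10}:21  {3,4,5,6,8,9,10}:21  {3,5,6,7,8,9,10}:42  {4,5,6,7,8,9,10}:21
  |U|=8: {0,2,3,6,7,8,9,10}:56  {0,3,5,6,7,8,9,10}:112  {0,4,5,6,7,8,9,10}:56  {1,2,3,4,5,6,8,9}:10  {1,2,3,5,6,8,9,10}:32  {1,2,3,6,7,8,9,10}:28  {2,3,4,5,6,8,9,10}:48  {2,3,5,6,7,8,9,10}:84  {3,4,5,6,7,8,9,10}:84
  |U|=9: {0,1,2,3,6,7,8,9,10}:84  {0,2,3,5,6,7,8,9,10}:252  {0,3,4,5,6,7,8,9,10}:252  {1,2,3,4,5,6,8,9,10}:90  {1,2,3,5,6,7,8,9,10}:144  {2,3,4,5,6,7,8,9,10}:216
  start at 0(o): 450
  start at 1(u): 720
  start at 4(i): 480
sum over floor = 1650

1650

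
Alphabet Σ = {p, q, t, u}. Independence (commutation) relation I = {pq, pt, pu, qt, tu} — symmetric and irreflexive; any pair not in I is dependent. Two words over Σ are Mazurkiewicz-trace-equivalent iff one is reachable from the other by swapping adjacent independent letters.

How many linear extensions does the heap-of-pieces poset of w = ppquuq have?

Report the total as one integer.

#0=p has no predecessor
#1=p depends on [0:p]
#2=q has no predecessor
#3=u depends on [2:q]
#4=u depends on [3:u]
#5=q depends on [4:u]
sources: [0:p, 2:q]
N(rest) = Σ N(rest − s) over sources s of rest; N(one piece) = 1:
  size 1 → [1]=1  [5]=1
  size 2 → [0,1]=1  [1,5]=2  [4,5]=1
  size 3 → [0,1,5]=3  [1,4,5]=3  [3,4,5]=1
  size 4 → [0,1,4,5]=6  [1,3,4,5]=4  [2,3,4,5]=1
  first=0(p) contributes 5
  first=2(q) contributes 10
|[w]| = 15

15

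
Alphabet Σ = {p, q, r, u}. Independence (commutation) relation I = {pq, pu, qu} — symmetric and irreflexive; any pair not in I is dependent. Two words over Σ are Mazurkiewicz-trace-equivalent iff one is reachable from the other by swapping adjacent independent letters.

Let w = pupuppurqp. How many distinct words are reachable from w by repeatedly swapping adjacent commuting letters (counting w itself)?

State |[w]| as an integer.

#0=p has no predecessor
#1=u has no predecessor
#2=p depends on [0:p]
#3=u depends on [1:u]
#4=p depends on [2:p]
#5=p depends on [4:p]
#6=u depends on [3:u]
#7=r depends on [5:p, 6:u]
#8=q depends on [7:r]
#9=p depends on [7:r]
sources: [0:p, 1:u]
N(rest) = Σ N(rest − s) over sources s of rest; N(one piece) = 1:
  size 1 → [8]=1  [9]=1
  size 2 → [8,9]=2
  size 3 → [7,8,9]=2
  size 4 → [5,7,8,9]=2  [6,7,8,9]=2
  size 5 → [3,6,7,8,9]=2  [4,5,7,8,9]=2  [5,6,7,8,9]=4
  size 6 → [1,3,6,7,8,9]=2  [2,4,5,7,8,9]=2  [3,5,6,7,8,9]=6  [4,5,6,7,8,9]=6
  size 7 → [0,2,4,5,7,8,9]=2  [1,3,5,6,7,8,9]=8  [2,4,5,6,7,8,9]=8  [3,4,5,6,7,8,9]=12
  size 8 → [0,2,4,5,6,7,8,9]=10  [1,3,4,5,6,7,8,9]=20  [2,3,4,5,6,7,8,9]=20
  first=0(p) contributes 40
  first=1(u) contributes 30
|[w]| = 70

70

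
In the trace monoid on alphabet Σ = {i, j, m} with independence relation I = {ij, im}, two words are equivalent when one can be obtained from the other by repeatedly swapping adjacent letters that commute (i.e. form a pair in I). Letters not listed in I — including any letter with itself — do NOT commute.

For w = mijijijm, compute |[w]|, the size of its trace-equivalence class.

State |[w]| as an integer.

56

piece 0:m — minimal
piece 1:i — minimal
piece 2:j rests on {0:m}
piece 3:i rests on {1:i}
piece 4:j rests on {2:j}
piece 5:i rests on {3:i}
piece 6:j rests on {4:j}
piece 7:m rests on {6:j}
minimal pieces: {0:m, 1:i}
ways to finish when only these pieces remain (= sum over removing one remaining piece with nothing left below it):
  1 left: {5}→1  {7}→1
  2 left: {3,5}→1  {5,7}→2  {6,7}→1
  3 left: {1,3,5}→1  {3,5,7}→3  {4,6,7}→1  {5,6,7}→3
  4 left: {1,3,5,7}→4  {2,4,6,7}→1  {3,5,6,7}→6  {4,5,6,7}→4
  5 left: {0,2,4,6,7}→1  {1,3,5,6,7}→10  {2,4,5,6,7}→5  {3,4,5,6,7}→10
  6 left: {0,2,4,5,6,7}→6  {1,3,4,5,6,7}→20  {2,3,4,5,6,7}→15
  placing 0:m first → 35 extensions
  placing 1:i first → 21 extensions
total linear extensions = 56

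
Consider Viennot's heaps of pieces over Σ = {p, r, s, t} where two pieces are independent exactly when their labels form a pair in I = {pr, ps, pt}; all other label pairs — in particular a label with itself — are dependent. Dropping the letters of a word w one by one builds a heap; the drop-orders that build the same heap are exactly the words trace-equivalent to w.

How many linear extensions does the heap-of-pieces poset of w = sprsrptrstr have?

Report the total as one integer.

drop 0:s onto floor
drop 1:p onto floor
drop 2:r onto {0:s}
drop 3:s onto {2:r}
drop 4:r onto {3:s}
drop 5:p onto {1:p}
drop 6:t onto {4:r}
drop 7:r onto {6:t}
drop 8:s onto {7:r}
drop 9:t onto {8:s}
drop 10:r onto {9:t}
ground layer = {0:s, 1:p}
drop-orders for the pieces not yet dropped (sum over which currently-grounded one goes next):
  1 to go: {5} 1  {10} 1
  2 to go: {1,5} 1  {5,10} 2  {9,10} 1
  3 to go: {1,5,10} 3  {5,9,10} 3  {8,9,10} 1
  4 to go: {1,5,9,10} 6  {5,8,9,10} 4  {7,8,9,10} 1
  5 to go: {1,5,8,9,10} 10  {5,7,8,9,10} 5  {6,7,8,9,10} 1
  6 to go: {1,5,7,8,9,10} 15  {4,6,7,8,9,10} 1  {5,6,7,8,9,10} 6
  7 to go: {1,5,6,7,8,9,10} 21  {3,4,6,7,8,9,10} 1  {4,5,6,7,8,9,10} 7
  8 to go: {1,4,5,6,7,8,9,10} 28  {2,3,4,6,7,8,9,10} 1  {3,4,5,6,7,8,9,10} 8
  9 to go: {0,2,3,4,6,7,8,9,10} 1  {1,3,4,5,6,7,8,9,10} 36  {2,3,4,5,6,7,8,9,10} 9
  if 0:s drops first: 45 orders
  if 1:p drops first: 10 orders
heap linearizations: 55

55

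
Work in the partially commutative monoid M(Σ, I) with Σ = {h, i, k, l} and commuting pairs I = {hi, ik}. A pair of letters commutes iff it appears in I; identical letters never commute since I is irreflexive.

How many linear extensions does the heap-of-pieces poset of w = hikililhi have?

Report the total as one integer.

piece 0:h — minimal
piece 1:i — minimal
piece 2:k rests on {0:h}
piece 3:i rests on {1:i}
piece 4:l rests on {2:k, 3:i}
piece 5:i rests on {4:l}
piece 6:l rests on {5:i}
piece 7:h rests on {6:l}
piece 8:i rests on {6:l}
minimal pieces: {0:h, 1:i}
ways to finish when only these pieces remain (= sum over removing one remaining piece with nothing left below it):
  1 left: {7}→1  {8}→1
  2 left: {7,8}→2
  3 left: {6,7,8}→2
  4 left: {5,6,7,8}→2
  5 left: {4,5,6,7,8}→2
  6 left: {2,4,5,6,7,8}→2  {3,4,5,6,7,8}→2
  7 left: {0,2,4,5,6,7,8}→2  {1,3,4,5,6,7,8}→2  {2,3,4,5,6,7,8}→4
  placing 0:h first → 6 extensions
  placing 1:i first → 6 extensions
total linear extensions = 12

12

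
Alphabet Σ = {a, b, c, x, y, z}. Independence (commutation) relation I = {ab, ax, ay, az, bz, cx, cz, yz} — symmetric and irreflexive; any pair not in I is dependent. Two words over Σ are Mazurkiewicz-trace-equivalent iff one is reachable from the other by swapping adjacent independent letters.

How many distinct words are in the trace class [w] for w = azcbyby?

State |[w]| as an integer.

#0=a has no predecessor
#1=z has no predecessor
#2=c depends on [0:a]
#3=b depends on [2:c]
#4=y depends on [3:b]
#5=b depends on [4:y]
#6=y depends on [5:b]
sources: [0:a, 1:z]
N(rest) = Σ N(rest − s) over sources s of rest; N(one piece) = 1:
  size 1 → [1]=1  [6]=1
  size 2 → [1,6]=2  [5,6]=1
  size 3 → [1,5,6]=3  [4,5,6]=1
  size 4 → [1,4,5,6]=4  [3,4,5,6]=1
  size 5 → [1,3,4,5,6]=5  [2,3,4,5,6]=1
  first=0(a) contributes 6
  first=1(z) contributes 1
|[w]| = 7

7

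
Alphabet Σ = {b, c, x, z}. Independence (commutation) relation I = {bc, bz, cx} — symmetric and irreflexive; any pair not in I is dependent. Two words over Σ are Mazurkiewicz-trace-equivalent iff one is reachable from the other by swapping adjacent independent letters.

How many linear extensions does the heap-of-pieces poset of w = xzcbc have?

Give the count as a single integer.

4

0(x) covers ∅
1(z) covers 0:x
2(c) covers 1:z
3(b) covers 0:x
4(c) covers 2:c
floor of heap: 0:x
completions by unplaced set U, small U first (add the entries for U minus each lowest piece of U):
  |U|=1: {3}:1  {4}:1
  |U|=2: {2,4}:1  {3,4}:2
  |U|=3: {1,2,4}:1  {2,3,4}:3
  start at 0(x): 4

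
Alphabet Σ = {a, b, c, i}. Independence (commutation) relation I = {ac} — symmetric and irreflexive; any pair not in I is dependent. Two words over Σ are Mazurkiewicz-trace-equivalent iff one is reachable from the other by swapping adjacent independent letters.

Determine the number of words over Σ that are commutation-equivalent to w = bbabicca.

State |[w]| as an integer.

piece 0:b — minimal
piece 1:b rests on {0:b}
piece 2:a rests on {1:b}
piece 3:b rests on {2:a}
piece 4:i rests on {3:b}
piece 5:c rests on {4:i}
piece 6:c rests on {5:c}
piece 7:a rests on {4:i}
minimal pieces: {0:b}
ways to finish when only these pieces remain (= sum over removing one remaining piece with nothing left below it):
  1 left: {6}→1  {7}→1
  2 left: {5,6}→1  {6,7}→2
  3 left: {5,6,7}→3
  4 left: {4,5,6,7}→3
  5 left: {3,4,5,6,7}→3
  6 left: {2,3,4,5,6,7}→3
  placing 0:b first → 3 extensions

3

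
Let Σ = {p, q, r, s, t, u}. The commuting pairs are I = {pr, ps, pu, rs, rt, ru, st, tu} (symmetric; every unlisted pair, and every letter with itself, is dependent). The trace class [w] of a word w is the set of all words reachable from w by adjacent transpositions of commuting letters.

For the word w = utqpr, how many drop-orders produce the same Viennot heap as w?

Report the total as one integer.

4

#0=u has no predecessor
#1=t has no predecessor
#2=q depends on [0:u, 1:t]
#3=p depends on [2:q]
#4=r depends on [2:q]
sources: [0:u, 1:t]
N(rest) = Σ N(rest − s) over sources s of rest; N(one piece) = 1:
  size 1 → [3]=1  [4]=1
  size 2 → [3,4]=2
  size 3 → [2,3,4]=2
  first=0(u) contributes 2
  first=1(t) contributes 2
|[w]| = 4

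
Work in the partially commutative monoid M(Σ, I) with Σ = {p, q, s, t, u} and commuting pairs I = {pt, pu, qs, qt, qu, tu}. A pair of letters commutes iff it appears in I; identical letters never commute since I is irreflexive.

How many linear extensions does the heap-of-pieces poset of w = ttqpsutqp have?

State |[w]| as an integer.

#0=t has no predecessor
#1=t depends on [0:t]
#2=q has no predecessor
#3=p depends on [2:q]
#4=s depends on [1:t, 3:p]
#5=u depends on [4:s]
#6=t depends on [4:s]
#7=q depends on [3:p]
#8=p depends on [4:s, 7:q]
sources: [0:t, 2:q]
N(rest) = Σ N(rest − s) over sources s of rest; N(one piece) = 1:
  size 1 → [5]=1  [6]=1  [8]=1
  size 2 → [5,6]=2  [5,8]=2  [6,8]=2  [7,8]=1
  size 3 → [5,6,8]=6  [5,7,8]=3  [6,7,8]=3
  size 4 → [4,5,6,8]=6  [5,6,7,8]=12
  size 5 → [1,4,5,6,8]=6  [4,5,6,7,8]=18
  size 6 → [0,1,4,5,6,8]=6  [1,4,5,6,7,8]=24  [3,4,5,6,7,8]=18
  size 7 → [0,1,4,5,6,7,8]=30  [1,3,4,5,6,7,8]=42  [2,3,4,5,6,7,8]=18
  first=0(t) contributes 60
  first=2(q) contributes 72
|[w]| = 132

132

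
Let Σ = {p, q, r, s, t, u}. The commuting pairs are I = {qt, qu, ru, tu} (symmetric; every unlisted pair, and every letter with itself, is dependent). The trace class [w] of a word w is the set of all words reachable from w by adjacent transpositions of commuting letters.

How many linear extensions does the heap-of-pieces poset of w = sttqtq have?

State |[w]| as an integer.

10

#0=s has no predecessor
#1=t depends on [0:s]
#2=t depends on [1:t]
#3=q depends on [0:s]
#4=t depends on [2:t]
#5=q depends on [3:q]
sources: [0:s]
N(rest) = Σ N(rest − s) over sources s of rest; N(one piece) = 1:
  size 1 → [4]=1  [5]=1
  size 2 → [2,4]=1  [3,5]=1  [4,5]=2
  size 3 → [1,2,4]=1  [2,4,5]=3  [3,4,5]=3
  size 4 → [1,2,4,5]=4  [2,3,4,5]=6
  first=0(s) contributes 10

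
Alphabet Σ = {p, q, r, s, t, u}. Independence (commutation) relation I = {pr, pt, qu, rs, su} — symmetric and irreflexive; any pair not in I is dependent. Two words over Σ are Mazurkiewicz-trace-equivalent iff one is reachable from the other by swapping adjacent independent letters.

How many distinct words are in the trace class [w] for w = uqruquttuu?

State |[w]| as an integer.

0(u) covers ∅
1(q) covers ∅
2(r) covers 0:u, 1:q
3(u) covers 2:r
4(q) covers 2:r
5(u) covers 3:u
6(t) covers 4:q, 5:u
7(t) covers 6:t
8(u) covers 7:t
9(u) covers 8:u
floor of heap: 0:u, 1:q
completions by unplaced set U, small U first (add the entries for U minus each lowest piece of U):
  |U|=1: {9}:1
  |U|=2: {8,9}:1
  |U|=3: {7,8,9}:1
  |U|=4: {6,7,8,9}:1
  |U|=5: {4,6,7,8,9}:1  {5,6,7,8,9}:1
  |U|=6: {3,5,6,7,8,9}:1  {4,5,6,7,8,9}:2
  |U|=7: {3,4,5,6,7,8,9}:3
  |U|=8: {2,3,4,5,6,7,8,9}:3
  start at 0(u): 3
  start at 1(q): 3
sum over floor = 6

6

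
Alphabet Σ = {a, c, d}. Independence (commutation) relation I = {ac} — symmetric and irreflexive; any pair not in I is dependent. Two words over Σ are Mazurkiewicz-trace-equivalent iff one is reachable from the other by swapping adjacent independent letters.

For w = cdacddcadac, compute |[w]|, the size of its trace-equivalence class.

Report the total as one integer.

8

drop 0:c onto floor
drop 1:d onto {0:c}
drop 2:a onto {1:d}
drop 3:c onto {1:d}
drop 4:d onto {2:a, 3:c}
drop 5:d onto {4:d}
drop 6:c onto {5:d}
drop 7:a onto {5:d}
drop 8:d onto {6:c, 7:a}
drop 9:a onto {8:d}
drop 10:c onto {8:d}
ground layer = {0:c}
drop-orders for the pieces not yet dropped (sum over which currently-grounded one goes next):
  1 to go: {9} 1  {10} 1
  2 to go: {9,10} 2
  3 to go: {8,9,10} 2
  4 to go: {6,8,9,10} 2  {7,8,9,10} 2
  5 to go: {6,7,8,9,10} 4
  6 to go: {5,6,7,8,9,10} 4
  7 to go: {4,5,6,7,8,9,10} 4
  8 to go: {2,4,5,6,7,8,9,10} 4  {3,4,5,6,7,8,9,10} 4
  9 to go: {2,3,4,5,6,7,8,9,10} 8
  if 0:c drops first: 8 orders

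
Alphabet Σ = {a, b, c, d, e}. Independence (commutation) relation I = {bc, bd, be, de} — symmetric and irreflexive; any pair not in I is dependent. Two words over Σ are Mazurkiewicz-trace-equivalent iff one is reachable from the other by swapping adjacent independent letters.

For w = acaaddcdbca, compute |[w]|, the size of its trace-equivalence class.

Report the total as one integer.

6

#0=a has no predecessor
#1=c depends on [0:a]
#2=a depends on [1:c]
#3=a depends on [2:a]
#4=d depends on [3:a]
#5=d depends on [4:d]
#6=c depends on [5:d]
#7=d depends on [6:c]
#8=b depends on [3:a]
#9=c depends on [7:d]
#10=a depends on [8:b, 9:c]
sources: [0:a]
N(rest) = Σ N(rest − s) over sources s of rest; N(one piece) = 1:
  size 1 → [10]=1
  size 2 → [8,10]=1  [9,10]=1
  size 3 → [7,9,10]=1  [8,9,10]=2
  size 4 → [6,7,9,10]=1  [7,8,9,10]=3
  size 5 → [5,6,7,9,10]=1  [6,7,8,9,10]=4
  size 6 → [4,5,6,7,9,10]=1  [5,6,7,8,9,10]=5
  size 7 → [4,5,6,7,8,9,10]=6
  size 8 → [3,4,5,6,7,8,9,10]=6
  size 9 → [2,3,4,5,6,7,8,9,10]=6
  first=0(a) contributes 6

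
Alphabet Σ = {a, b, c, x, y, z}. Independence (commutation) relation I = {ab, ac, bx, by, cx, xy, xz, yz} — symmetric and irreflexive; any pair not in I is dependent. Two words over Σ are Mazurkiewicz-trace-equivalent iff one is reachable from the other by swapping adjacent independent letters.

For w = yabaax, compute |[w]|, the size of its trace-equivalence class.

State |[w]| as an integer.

0(y) covers ∅
1(a) covers 0:y
2(b) covers ∅
3(a) covers 1:a
4(a) covers 3:a
5(x) covers 4:a
floor of heap: 0:y, 2:b
completions by unplaced set U, small U first (add the entries for U minus each lowest piece of U):
  |U|=1: {2}:1  {5}:1
  |U|=2: {2,5}:2  {4,5}:1
  |U|=3: {2,4,5}:3  {3,4,5}:1
  |U|=4: {1,3,4,5}:1  {2,3,4,5}:4
  start at 0(y): 5
  start at 2(b): 1
sum over floor = 6

6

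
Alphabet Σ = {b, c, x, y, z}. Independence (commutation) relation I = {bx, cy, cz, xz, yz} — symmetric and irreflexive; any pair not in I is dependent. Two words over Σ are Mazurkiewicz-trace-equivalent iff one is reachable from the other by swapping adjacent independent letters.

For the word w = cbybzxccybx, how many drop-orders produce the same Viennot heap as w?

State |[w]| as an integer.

0(c) covers ∅
1(b) covers 0:c
2(y) covers 1:b
3(b) covers 2:y
4(z) covers 3:b
5(x) covers 2:y
6(c) covers 3:b, 5:x
7(c) covers 6:c
8(y) covers 3:b, 5:x
9(b) covers 4:z, 7:c, 8:y
10(x) covers 7:c, 8:y
floor of heap: 0:c
completions by unplaced set U, small U first (add the entries for U minus each lowest piece of U):
  |U|=1: {9}:1  {10}:1
  |U|=2: {4,9}:1  {9,10}:2
  |U|=3: {4,9,10}:3  {7,9,10}:2  {8,9,10}:2
  |U|=4: {4,7,9,10}:5  {4,8,9,10}:5  {6,7,9,10}:2  {7,8,9,10}:4
  |U|=5: {4,6,7,9,10}:7  {4,7,8,9,10}:14  {6,7,8,9,10}:6
  |U|=6: {4,6,7,8,9,10}:27  {5,6,7,8,9,10}:6
  |U|=7: {3,4,6,7,8,9,10}:27  {4,5,6,7,8,9,10}:33
  |U|=8: {3,4,5,6,7,8,9,10}:60
  |U|=9: {2,3,4,5,6,7,8,9,10}:60
  start at 0(c): 60

60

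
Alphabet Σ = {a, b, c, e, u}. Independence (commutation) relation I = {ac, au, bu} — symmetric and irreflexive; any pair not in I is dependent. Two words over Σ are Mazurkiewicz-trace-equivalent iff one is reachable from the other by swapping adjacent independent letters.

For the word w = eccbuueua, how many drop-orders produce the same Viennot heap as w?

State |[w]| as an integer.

6

drop 0:e onto floor
drop 1:c onto {0:e}
drop 2:c onto {1:c}
drop 3:b onto {2:c}
drop 4:u onto {2:c}
drop 5:u onto {4:u}
drop 6:e onto {3:b, 5:u}
drop 7:u onto {6:e}
drop 8:a onto {6:e}
ground layer = {0:e}
drop-orders for the pieces not yet dropped (sum over which currently-grounded one goes next):
  1 to go: {7} 1  {8} 1
  2 to go: {7,8} 2
  3 to go: {6,7,8} 2
  4 to go: {3,6,7,8} 2  {5,6,7,8} 2
  5 to go: {3,5,6,7,8} 4  {4,5,6,7,8} 2
  6 to go: {3,4,5,6,7,8} 6
  7 to go: {2,3,4,5,6,7,8} 6
  if 0:e drops first: 6 orders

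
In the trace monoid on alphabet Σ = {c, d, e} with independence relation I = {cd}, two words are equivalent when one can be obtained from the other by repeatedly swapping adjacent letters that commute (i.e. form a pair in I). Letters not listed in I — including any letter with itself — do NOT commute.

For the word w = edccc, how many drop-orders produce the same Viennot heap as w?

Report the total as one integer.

piece 0:e — minimal
piece 1:d rests on {0:e}
piece 2:c rests on {0:e}
piece 3:c rests on {2:c}
piece 4:c rests on {3:c}
minimal pieces: {0:e}
ways to finish when only these pieces remain (= sum over removing one remaining piece with nothing left below it):
  1 left: {1}→1  {4}→1
  2 left: {1,4}→2  {3,4}→1
  3 left: {1,3,4}→3  {2,3,4}→1
  placing 0:e first → 4 extensions

4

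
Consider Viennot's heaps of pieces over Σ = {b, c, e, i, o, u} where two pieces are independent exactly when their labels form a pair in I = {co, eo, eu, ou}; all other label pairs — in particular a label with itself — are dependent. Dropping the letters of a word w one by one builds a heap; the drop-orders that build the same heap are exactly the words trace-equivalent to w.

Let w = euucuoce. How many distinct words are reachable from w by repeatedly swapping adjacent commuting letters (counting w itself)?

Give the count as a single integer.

piece 0:e — minimal
piece 1:u — minimal
piece 2:u rests on {1:u}
piece 3:c rests on {0:e, 2:u}
piece 4:u rests on {3:c}
piece 5:o — minimal
piece 6:c rests on {4:u}
piece 7:e rests on {6:c}
minimal pieces: {0:e, 1:u, 5:o}
ways to finish when only these pieces remain (= sum over removing one remaining piece with nothing left below it):
  1 left: {5}→1  {7}→1
  2 left: {5,7}→2  {6,7}→1
  3 left: {4,6,7}→1  {5,6,7}→3
  4 left: {3,4,6,7}→1  {4,5,6,7}→4
  5 left: {0,3,4,6,7}→1  {2,3,4,6,7}→1  {3,4,5,6,7}→5
  6 left: {0,2,3,4,6,7}→2  {0,3,4,5,6,7}→6  {1,2,3,4,6,7}→1  {2,3,4,5,6,7}→6
  placing 0:e first → 7 extensions
  placing 1:u first → 14 extensions
  placing 5:o first → 3 extensions
total linear extensions = 24

24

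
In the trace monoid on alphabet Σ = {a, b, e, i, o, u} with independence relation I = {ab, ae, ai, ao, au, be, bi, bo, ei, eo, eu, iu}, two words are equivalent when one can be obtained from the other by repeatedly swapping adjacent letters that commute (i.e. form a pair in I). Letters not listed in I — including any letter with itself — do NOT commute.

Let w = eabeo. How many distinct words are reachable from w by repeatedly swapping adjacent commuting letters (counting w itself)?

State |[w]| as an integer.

60

#0=e has no predecessor
#1=a has no predecessor
#2=b has no predecessor
#3=e depends on [0:e]
#4=o has no predecessor
sources: [0:e, 1:a, 2:b, 4:o]
N(rest) = Σ N(rest − s) over sources s of rest; N(one piece) = 1:
  size 1 → [1]=1  [2]=1  [3]=1  [4]=1
  size 2 → [0,3]=1  [1,2]=2  [1,3]=2  [1,4]=2  [2,3]=2  [2,4]=2  [3,4]=2
  size 3 → [0,1,3]=3  [0,2,3]=3  [0,3,4]=3  [1,2,3]=6  [1,2,4]=6  [1,3,4]=6  [2,3,4]=6
  first=0(e) contributes 24
  first=1(a) contributes 12
  first=2(b) contributes 12
  first=4(o) contributes 12
|[w]| = 60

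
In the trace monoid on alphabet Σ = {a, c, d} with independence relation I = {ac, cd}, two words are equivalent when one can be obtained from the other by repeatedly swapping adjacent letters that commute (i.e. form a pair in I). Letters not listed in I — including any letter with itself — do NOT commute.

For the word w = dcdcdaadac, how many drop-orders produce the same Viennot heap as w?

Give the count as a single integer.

120

#0=d has no predecessor
#1=c has no predecessor
#2=d depends on [0:d]
#3=c depends on [1:c]
#4=d depends on [2:d]
#5=a depends on [4:d]
#6=a depends on [5:a]
#7=d depends on [6:a]
#8=a depends on [7:d]
#9=c depends on [3:c]
sources: [0:d, 1:c]
N(rest) = Σ N(rest − s) over sources s of rest; N(one piece) = 1:
  size 1 → [8]=1  [9]=1
  size 2 → [3,9]=1  [7,8]=1  [8,9]=2
  size 3 → [1,3,9]=1  [3,8,9]=3  [6,7,8]=1  [7,8,9]=3
  size 4 → [1,3,8,9]=4  [3,7,8,9]=6  [5,6,7,8]=1  [6,7,8,9]=4
  size 5 → [1,3,7,8,9]=10  [3,6,7,8,9]=10  [4,5,6,7,8]=1  [5,6,7,8,9]=5
  size 6 → [1,3,6,7,8,9]=20  [2,4,5,6,7,8]=1  [3,5,6,7,8,9]=15  [4,5,6,7,8,9]=6
  size 7 → [0,2,4,5,6,7,8]=1  [1,3,5,6,7,8,9]=35  [2,4,5,6,7,8,9]=7  [3,4,5,6,7,8,9]=21
  size 8 → [0,2,4,5,6,7,8,9]=8  [1,3,4,5,6,7,8,9]=56  [2,3,4,5,6,7,8,9]=28
  first=0(d) contributes 84
  first=1(c) contributes 36
|[w]| = 120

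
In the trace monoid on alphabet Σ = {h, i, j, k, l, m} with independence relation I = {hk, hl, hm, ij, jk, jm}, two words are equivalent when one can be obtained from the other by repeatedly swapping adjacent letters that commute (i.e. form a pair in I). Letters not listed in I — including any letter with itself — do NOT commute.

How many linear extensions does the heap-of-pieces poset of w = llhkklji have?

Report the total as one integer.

12

piece 0:l — minimal
piece 1:l rests on {0:l}
piece 2:h — minimal
piece 3:k rests on {1:l}
piece 4:k rests on {3:k}
piece 5:l rests on {4:k}
piece 6:j rests on {2:h, 5:l}
piece 7:i rests on {2:h, 5:l}
minimal pieces: {0:l, 2:h}
ways to finish when only these pieces remain (= sum over removing one remaining piece with nothing left below it):
  1 left: {6}→1  {7}→1
  2 left: {6,7}→2
  3 left: {2,6,7}→2  {5,6,7}→2
  4 left: {2,5,6,7}→4  {4,5,6,7}→2
  5 left: {2,4,5,6,7}→6  {3,4,5,6,7}→2
  6 left: {1,3,4,5,6,7}→2  {2,3,4,5,6,7}→8
  placing 0:l first → 10 extensions
  placing 2:h first → 2 extensions
total linear extensions = 12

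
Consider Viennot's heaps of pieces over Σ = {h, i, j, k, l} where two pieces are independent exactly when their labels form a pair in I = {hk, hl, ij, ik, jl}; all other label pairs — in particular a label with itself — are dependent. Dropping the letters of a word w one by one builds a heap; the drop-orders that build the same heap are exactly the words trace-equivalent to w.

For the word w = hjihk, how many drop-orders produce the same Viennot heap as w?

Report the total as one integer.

0(h) covers ∅
1(j) covers 0:h
2(i) covers 0:h
3(h) covers 1:j, 2:i
4(k) covers 1:j
floor of heap: 0:h
completions by unplaced set U, small U first (add the entries for U minus each lowest piece of U):
  |U|=1: {3}:1  {4}:1
  |U|=2: {2,3}:1  {3,4}:2
  |U|=3: {1,3,4}:2  {2,3,4}:3
  start at 0(h): 5

5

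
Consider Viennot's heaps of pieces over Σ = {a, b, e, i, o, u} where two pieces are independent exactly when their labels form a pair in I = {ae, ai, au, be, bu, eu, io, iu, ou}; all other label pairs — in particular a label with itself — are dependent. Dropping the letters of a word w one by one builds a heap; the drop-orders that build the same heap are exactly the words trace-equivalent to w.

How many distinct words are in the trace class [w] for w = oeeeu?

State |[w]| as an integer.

5

drop 0:o onto floor
drop 1:e onto {0:o}
drop 2:e onto {1:e}
drop 3:e onto {2:e}
drop 4:u onto floor
ground layer = {0:o, 4:u}
drop-orders for the pieces not yet dropped (sum over which currently-grounded one goes next):
  1 to go: {3} 1  {4} 1
  2 to go: {2,3} 1  {3,4} 2
  3 to go: {1,2,3} 1  {2,3,4} 3
  if 0:o drops first: 4 orders
  if 4:u drops first: 1 orders
heap linearizations: 5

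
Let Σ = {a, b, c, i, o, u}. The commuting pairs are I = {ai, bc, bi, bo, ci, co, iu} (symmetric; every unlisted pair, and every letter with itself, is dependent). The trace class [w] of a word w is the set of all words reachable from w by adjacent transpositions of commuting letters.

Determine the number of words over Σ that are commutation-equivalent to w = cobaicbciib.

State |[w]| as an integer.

drop 0:c onto floor
drop 1:o onto floor
drop 2:b onto floor
drop 3:a onto {0:c, 1:o, 2:b}
drop 4:i onto {1:o}
drop 5:c onto {3:a}
drop 6:b onto {3:a}
drop 7:c onto {5:c}
drop 8:i onto {4:i}
drop 9:i onto {8:i}
drop 10:b onto {6:b}
ground layer = {0:c, 1:o, 2:b}
drop-orders for the pieces not yet dropped (sum over which currently-grounded one goes next):
  1 to go: {7} 1  {9} 1  {10} 1
  2 to go: {5,7} 1  {6,10} 1  {7,9} 2  {7,10} 2  {8,9} 1  {9,10} 2
  3 to go: {4,8,9} 1  {5,7,9} 3  {5,7,10} 3  {6,7,10} 3  {6,9,10} 3  {7,8,9} 3  {7,9,10} 6  {8,9,10} 3
  4 to go: {4,7,8,9} 4  {4,8,9,10} 4  {5,6,7,10} 6  {5,7,8,9} 6  {5,7,9,10} 12  {6,7,9,10} 12  {6,8,9,10} 6  {7,8,9,10} 12
  5 to go: {3,5,6,7,10} 6  {4,5,7,8,9} 10  {4,6,8,9,10} 10  {4,7,8,9,10} 20  {5,6,7,9,10} 30  {5,7,8,9,10} 30  {6,7,8,9,10} 30
  6 to go: {0,3,5,6,7,10} 6  {2,3,5,6,7,10} 6  {3,5,6,7,9,10} 36  {4,5,7,8,9,10} 60  {4,6,7,8,9,10} 60  {5,6,7,8,9,10} 90
  7 to go: {0,2,3,5,6,7,10} 12  {0,3,5,6,7,9,10} 42  {2,3,5,6,7,9,10} 42  {3,5,6,7,8,9,10} 126  {4,5,6,7,8,9,10} 210
  8 to go: {0,2,3,5,6,7,9,10} 96  {0,3,5,6,7,8,9,10} 168  {2,3,5,6,7,8,9,10} 168  {3,4,5,6,7,8,9,10} 336
  9 to go: {0,2,3,5,6,7,8,9,10} 432  {0,3,4,5,6,7,8,9,10} 504  {1,3,4,5,6,7,8,9,10} 336  {2,3,4,5,6,7,8,9,10} 504
  if 0:c drops first: 840 orders
  if 1:o drops first: 1440 orders
  if 2:b drops first: 840 orders
heap linearizations: 3120

3120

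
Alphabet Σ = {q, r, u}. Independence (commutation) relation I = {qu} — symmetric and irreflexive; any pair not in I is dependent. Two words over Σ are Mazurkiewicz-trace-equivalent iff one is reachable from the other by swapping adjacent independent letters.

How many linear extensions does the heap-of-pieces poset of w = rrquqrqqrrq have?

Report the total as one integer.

3

piece 0:r — minimal
piece 1:r rests on {0:r}
piece 2:q rests on {1:r}
piece 3:u rests on {1:r}
piece 4:q rests on {2:q}
piece 5:r rests on {3:u, 4:q}
piece 6:q rests on {5:r}
piece 7:q rests on {6:q}
piece 8:r rests on {7:q}
piece 9:r rests on {8:r}
piece 10:q rests on {9:r}
minimal pieces: {0:r}
ways to finish when only these pieces remain (= sum over removing one remaining piece with nothing left below it):
  1 left: {10}→1
  2 left: {9,10}→1
  3 left: {8,9,10}→1
  4 left: {7,8,9,10}→1
  5 left: {6,7,8,9,10}→1
  6 left: {5,6,7,8,9,10}→1
  7 left: {3,5,6,7,8,9,10}→1  {4,5,6,7,8,9,10}→1
  8 left: {2,4,5,6,7,8,9,10}→1  {3,4,5,6,7,8,9,10}→2
  9 left: {2,3,4,5,6,7,8,9,10}→3
  placing 0:r first → 3 extensions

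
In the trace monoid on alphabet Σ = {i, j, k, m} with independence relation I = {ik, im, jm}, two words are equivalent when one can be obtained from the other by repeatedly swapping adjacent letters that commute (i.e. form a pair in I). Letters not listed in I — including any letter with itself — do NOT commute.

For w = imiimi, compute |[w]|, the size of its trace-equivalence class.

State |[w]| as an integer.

0(i) covers ∅
1(m) covers ∅
2(i) covers 0:i
3(i) covers 2:i
4(m) covers 1:m
5(i) covers 3:i
floor of heap: 0:i, 1:m
completions by unplaced set U, small U first (add the entries for U minus each lowest piece of U):
  |U|=1: {4}:1  {5}:1
  |U|=2: {1,4}:1  {3,5}:1  {4,5}:2
  |U|=3: {1,4,5}:3  {2,3,5}:1  {3,4,5}:3
  |U|=4: {0,2,3,5}:1  {1,3,4,5}:6  {2,3,4,5}:4
  start at 0(i): 10
  start at 1(m): 5
sum over floor = 15

15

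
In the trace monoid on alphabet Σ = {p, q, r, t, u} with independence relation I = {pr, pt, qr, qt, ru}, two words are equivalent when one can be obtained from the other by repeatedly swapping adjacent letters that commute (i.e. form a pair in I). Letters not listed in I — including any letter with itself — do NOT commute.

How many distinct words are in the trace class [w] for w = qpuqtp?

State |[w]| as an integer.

0(q) covers ∅
1(p) covers 0:q
2(u) covers 1:p
3(q) covers 2:u
4(t) covers 2:u
5(p) covers 3:q
floor of heap: 0:q
completions by unplaced set U, small U first (add the entries for U minus each lowest piece of U):
  |U|=1: {4}:1  {5}:1
  |U|=2: {3,5}:1  {4,5}:2
  |U|=3: {3,4,5}:3
  |U|=4: {2,3,4,5}:3
  start at 0(q): 3

3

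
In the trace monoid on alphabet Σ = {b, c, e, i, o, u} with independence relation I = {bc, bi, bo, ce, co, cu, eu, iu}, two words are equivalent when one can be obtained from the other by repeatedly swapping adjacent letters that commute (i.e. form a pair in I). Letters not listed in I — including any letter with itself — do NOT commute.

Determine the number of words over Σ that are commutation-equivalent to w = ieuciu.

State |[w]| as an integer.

30

drop 0:i onto floor
drop 1:e onto {0:i}
drop 2:u onto floor
drop 3:c onto {0:i}
drop 4:i onto {1:e, 3:c}
drop 5:u onto {2:u}
ground layer = {0:i, 2:u}
drop-orders for the pieces not yet dropped (sum over which currently-grounded one goes next):
  1 to go: {4} 1  {5} 1
  2 to go: {1,4} 1  {2,5} 1  {3,4} 1  {4,5} 2
  3 to go: {1,3,4} 2  {1,4,5} 3  {2,4,5} 3  {3,4,5} 3
  4 to go: {0,1,3,4} 2  {1,2,4,5} 6  {1,3,4,5} 8  {2,3,4,5} 6
  if 0:i drops first: 20 orders
  if 2:u drops first: 10 orders
heap linearizations: 30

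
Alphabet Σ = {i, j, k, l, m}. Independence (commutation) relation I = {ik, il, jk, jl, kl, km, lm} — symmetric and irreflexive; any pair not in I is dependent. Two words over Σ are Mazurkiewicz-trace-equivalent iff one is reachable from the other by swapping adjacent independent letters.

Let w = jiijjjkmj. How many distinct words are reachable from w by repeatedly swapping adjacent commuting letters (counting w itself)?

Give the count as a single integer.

piece 0:j — minimal
piece 1:i rests on {0:j}
piece 2:i rests on {1:i}
piece 3:j rests on {2:i}
piece 4:j rests on {3:j}
piece 5:j rests on {4:j}
piece 6:k — minimal
piece 7:m rests on {5:j}
piece 8:j rests on {7:m}
minimal pieces: {0:j, 6:k}
ways to finish when only these pieces remain (= sum over removing one remaining piece with nothing left below it):
  1 left: {6}→1  {8}→1
  2 left: {6,8}→2  {7,8}→1
  3 left: {5,7,8}→1  {6,7,8}→3
  4 left: {4,5,7,8}→1  {5,6,7,8}→4
  5 left: {3,4,5,7,8}→1  {4,5,6,7,8}→5
  6 left: {2,3,4,5,7,8}→1  {3,4,5,6,7,8}→6
  7 left: {1,2,3,4,5,7,8}→1  {2,3,4,5,6,7,8}→7
  placing 0:j first → 8 extensions
  placing 6:k first → 1 extensions
total linear extensions = 9

9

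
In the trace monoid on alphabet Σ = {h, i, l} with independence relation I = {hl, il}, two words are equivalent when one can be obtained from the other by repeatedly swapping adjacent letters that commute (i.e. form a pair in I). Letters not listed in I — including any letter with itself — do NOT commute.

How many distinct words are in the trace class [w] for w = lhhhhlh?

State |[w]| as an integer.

0(l) covers ∅
1(h) covers ∅
2(h) covers 1:h
3(h) covers 2:h
4(h) covers 3:h
5(l) covers 0:l
6(h) covers 4:h
floor of heap: 0:l, 1:h
completions by unplaced set U, small U first (add the entries for U minus each lowest piece of U):
  |U|=1: {5}:1  {6}:1
  |U|=2: {0,5}:1  {4,6}:1  {5,6}:2
  |U|=3: {0,5,6}:3  {3,4,6}:1  {4,5,6}:3
  |U|=4: {0,4,5,6}:6  {2,3,4,6}:1  {3,4,5,6}:4
  |U|=5: {0,3,4,5,6}:10  {1,2,3,4,6}:1  {2,3,4,5,6}:5
  start at 0(l): 6
  start at 1(h): 15
sum over floor = 21

21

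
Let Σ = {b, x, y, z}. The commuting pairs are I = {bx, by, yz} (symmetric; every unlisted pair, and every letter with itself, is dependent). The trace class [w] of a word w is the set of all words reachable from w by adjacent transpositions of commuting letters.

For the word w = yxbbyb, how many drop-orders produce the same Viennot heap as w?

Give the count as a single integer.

20

#0=y has no predecessor
#1=x depends on [0:y]
#2=b has no predecessor
#3=b depends on [2:b]
#4=y depends on [1:x]
#5=b depends on [3:b]
sources: [0:y, 2:b]
N(rest) = Σ N(rest − s) over sources s of rest; N(one piece) = 1:
  size 1 → [4]=1  [5]=1
  size 2 → [1,4]=1  [3,5]=1  [4,5]=2
  size 3 → [0,1,4]=1  [1,4,5]=3  [2,3,5]=1  [3,4,5]=3
  size 4 → [0,1,4,5]=4  [1,3,4,5]=6  [2,3,4,5]=4
  first=0(y) contributes 10
  first=2(b) contributes 10
|[w]| = 20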